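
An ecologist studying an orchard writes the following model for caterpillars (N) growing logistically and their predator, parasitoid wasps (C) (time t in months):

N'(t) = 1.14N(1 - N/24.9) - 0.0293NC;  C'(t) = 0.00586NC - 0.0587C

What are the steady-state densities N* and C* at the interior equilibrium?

From dC/dt = 0 with C > 0: 0.00586N* = 0.0587, so N* = 10.
Substitute into dN/dt = 0: 1.14(1 - 10/24.9) = 0.0293C*.
The bracket is 0.598, giving C* = 0.681/0.0293 = 23.3.

N* ≈ 10, C* ≈ 23.3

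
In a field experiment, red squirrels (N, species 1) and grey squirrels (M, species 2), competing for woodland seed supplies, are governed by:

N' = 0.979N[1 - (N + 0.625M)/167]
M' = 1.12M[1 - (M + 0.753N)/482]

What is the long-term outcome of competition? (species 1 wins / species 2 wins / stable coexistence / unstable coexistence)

species 2 excludes species 1

Compare the nullcline intercepts: K1/α12 = 167/0.625 = 267 < K2 = 482; K2/α21 = 482/0.753 = 640 > K1 = 167.
Since the inequalities point opposite ways, species 2 can invade but species 1 cannot.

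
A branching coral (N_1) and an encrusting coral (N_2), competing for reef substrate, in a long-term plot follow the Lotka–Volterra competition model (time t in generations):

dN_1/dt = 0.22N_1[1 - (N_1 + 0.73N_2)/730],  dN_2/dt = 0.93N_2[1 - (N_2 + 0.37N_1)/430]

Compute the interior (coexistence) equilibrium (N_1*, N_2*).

N_1* ≈ 570, N_2* ≈ 219

Setting both brackets to zero gives the nullclines N_1 + 0.73N_2 = 730 and 0.37N_1 + N_2 = 430.
Substituting N_2 = 430 - 0.37N_1 into the first: N_1(1 - 0.73·0.37) = 730 - 0.73·430.
So N_1* = 416/0.73 = 570, and then N_2* = 430 - 0.37·570 = 219.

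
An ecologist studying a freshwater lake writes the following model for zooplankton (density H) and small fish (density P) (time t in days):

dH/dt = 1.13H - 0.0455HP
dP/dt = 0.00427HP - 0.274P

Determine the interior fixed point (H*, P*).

Set dP/dt = 0 with P > 0: 0.00427H - 0.274 = 0, so H* = 0.274/0.00427 = 64.2.
Set dH/dt = 0 with H > 0: 1.13 - 0.0455P = 0, so P* = 1.13/0.0455 = 24.8.

H* ≈ 64.2, P* ≈ 24.8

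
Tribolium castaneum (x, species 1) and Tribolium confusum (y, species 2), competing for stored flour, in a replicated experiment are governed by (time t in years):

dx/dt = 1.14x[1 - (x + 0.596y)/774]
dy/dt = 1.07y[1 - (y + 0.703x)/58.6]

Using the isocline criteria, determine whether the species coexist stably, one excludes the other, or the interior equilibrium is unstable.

species 1 excludes species 2

Compare the nullcline intercepts: K1/α12 = 774/0.596 = 1300 > K2 = 58.6; K2/α21 = 58.6/0.703 = 83.4 < K1 = 774.
Since the inequalities point opposite ways, species 1 can invade but species 2 cannot.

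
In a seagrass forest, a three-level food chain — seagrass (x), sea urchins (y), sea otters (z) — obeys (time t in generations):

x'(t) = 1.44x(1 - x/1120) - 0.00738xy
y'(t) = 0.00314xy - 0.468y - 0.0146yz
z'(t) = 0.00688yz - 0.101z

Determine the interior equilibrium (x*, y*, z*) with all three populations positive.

From dz/dt = 0: 0.00688y* = 0.101, so y* = 14.7.
From dx/dt = 0: 1.44(1 - x*/1120) = 0.00738·14.7, giving x* = 1120·(1 - 0.0752) = 1040.
From dy/dt = 0: 0.00314·1040 - 0.468 = 0.0146z*, so z* = 2.78/0.0146 = 191.

x* ≈ 1040, y* ≈ 14.7, z* ≈ 191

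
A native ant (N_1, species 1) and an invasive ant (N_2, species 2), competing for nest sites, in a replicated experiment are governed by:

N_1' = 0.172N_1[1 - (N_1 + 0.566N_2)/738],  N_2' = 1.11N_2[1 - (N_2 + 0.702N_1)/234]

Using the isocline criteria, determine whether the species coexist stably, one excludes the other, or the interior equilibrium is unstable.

species 1 excludes species 2

Compare the nullcline intercepts: K1/α12 = 738/0.566 = 1300 > K2 = 234; K2/α21 = 234/0.702 = 333 < K1 = 738.
Since the inequalities point opposite ways, species 1 can invade but species 2 cannot.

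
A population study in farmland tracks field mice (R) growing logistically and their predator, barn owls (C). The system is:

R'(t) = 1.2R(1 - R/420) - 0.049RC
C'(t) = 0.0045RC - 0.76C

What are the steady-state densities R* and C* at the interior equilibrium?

From dC/dt = 0 with C > 0: 0.0045R* = 0.76, so R* = 169.
Substitute into dR/dt = 0: 1.2(1 - 169/420) = 0.049C*.
The bracket is 0.598, giving C* = 0.717/0.049 = 14.6.

R* ≈ 169, C* ≈ 14.6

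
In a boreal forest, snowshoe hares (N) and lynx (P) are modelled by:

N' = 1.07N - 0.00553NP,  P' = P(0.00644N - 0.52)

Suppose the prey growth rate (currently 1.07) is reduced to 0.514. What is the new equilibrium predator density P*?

P* ≈ 92.9

At the interior fixed point, setting dN/dt = 0 with N > 0 fixes P* = (prey growth rate)/(NP coefficient) — independent of the other coefficients.
With the change, P* = 0.514/0.00553 = 92.9; it falls from 193.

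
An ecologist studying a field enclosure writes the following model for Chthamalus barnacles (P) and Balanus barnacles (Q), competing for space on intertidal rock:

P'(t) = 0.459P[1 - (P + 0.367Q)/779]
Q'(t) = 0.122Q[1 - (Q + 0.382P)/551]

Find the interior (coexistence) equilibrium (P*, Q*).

P* ≈ 671, Q* ≈ 295

Setting both brackets to zero gives the nullclines P + 0.367Q = 779 and 0.382P + Q = 551.
Substituting Q = 551 - 0.382P into the first: P(1 - 0.367·0.382) = 779 - 0.367·551.
So P* = 577/0.86 = 671, and then Q* = 551 - 0.382·671 = 295.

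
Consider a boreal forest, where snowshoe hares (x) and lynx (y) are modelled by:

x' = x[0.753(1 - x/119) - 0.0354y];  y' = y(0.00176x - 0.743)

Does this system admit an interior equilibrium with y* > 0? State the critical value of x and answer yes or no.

The predator equation gives dy/dt > 0 only when x > 0.743/0.00176 = 422.
Without the predator, x → K = 119. Since 119 < 422, the predator cannot invade.

Threshold x = 422; K < 422, so no, the predator goes extinct.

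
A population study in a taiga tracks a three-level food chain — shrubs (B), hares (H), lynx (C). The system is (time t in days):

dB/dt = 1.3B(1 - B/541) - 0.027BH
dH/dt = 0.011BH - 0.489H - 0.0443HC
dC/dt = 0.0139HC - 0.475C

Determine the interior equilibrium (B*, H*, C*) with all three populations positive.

B* ≈ 157, H* ≈ 34.2, C* ≈ 28

From dC/dt = 0: 0.0139H* = 0.475, so H* = 34.2.
From dB/dt = 0: 1.3(1 - B*/541) = 0.027·34.2, giving B* = 541·(1 - 0.71) = 157.
From dH/dt = 0: 0.011·157 - 0.489 = 0.0443C*, so C* = 1.24/0.0443 = 28.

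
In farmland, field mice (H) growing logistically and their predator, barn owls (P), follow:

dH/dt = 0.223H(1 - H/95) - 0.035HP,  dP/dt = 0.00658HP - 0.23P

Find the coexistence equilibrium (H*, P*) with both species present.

H* ≈ 35, P* ≈ 4.03

From dP/dt = 0 with P > 0: 0.00658H* = 0.23, so H* = 35.
Substitute into dH/dt = 0: 0.223(1 - 35/95) = 0.035P*.
The bracket is 0.632, giving P* = 0.141/0.035 = 4.03.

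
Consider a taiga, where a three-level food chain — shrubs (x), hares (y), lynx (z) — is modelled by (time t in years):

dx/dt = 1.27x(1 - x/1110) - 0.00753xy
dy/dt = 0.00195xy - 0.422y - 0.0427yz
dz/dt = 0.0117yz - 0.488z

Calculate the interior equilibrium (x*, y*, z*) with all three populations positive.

From dz/dt = 0: 0.0117y* = 0.488, so y* = 41.7.
From dx/dt = 0: 1.27(1 - x*/1110) = 0.00753·41.7, giving x* = 1110·(1 - 0.247) = 835.
From dy/dt = 0: 0.00195·835 - 0.422 = 0.0427z*, so z* = 1.21/0.0427 = 28.3.

x* ≈ 835, y* ≈ 41.7, z* ≈ 28.3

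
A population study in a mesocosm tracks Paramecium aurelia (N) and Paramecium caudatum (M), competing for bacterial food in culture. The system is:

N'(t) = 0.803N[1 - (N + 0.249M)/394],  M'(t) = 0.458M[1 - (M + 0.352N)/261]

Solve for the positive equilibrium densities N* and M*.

N* ≈ 361, M* ≈ 134

Setting both brackets to zero gives the nullclines N + 0.249M = 394 and 0.352N + M = 261.
Substituting M = 261 - 0.352N into the first: N(1 - 0.249·0.352) = 394 - 0.249·261.
So N* = 329/0.912 = 361, and then M* = 261 - 0.352·361 = 134.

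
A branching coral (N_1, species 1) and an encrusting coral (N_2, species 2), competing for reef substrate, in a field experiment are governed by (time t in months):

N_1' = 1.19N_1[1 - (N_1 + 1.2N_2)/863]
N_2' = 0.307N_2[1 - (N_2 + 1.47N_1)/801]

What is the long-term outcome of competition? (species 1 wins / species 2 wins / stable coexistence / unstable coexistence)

unstable coexistence (outcome depends on initial conditions)

Compare the nullcline intercepts: K1/α12 = 863/1.2 = 719 < K2 = 801; K2/α21 = 801/1.47 = 545 < K1 = 863.
Since both are reversed, neither can invade when rare; the interior point is a saddle.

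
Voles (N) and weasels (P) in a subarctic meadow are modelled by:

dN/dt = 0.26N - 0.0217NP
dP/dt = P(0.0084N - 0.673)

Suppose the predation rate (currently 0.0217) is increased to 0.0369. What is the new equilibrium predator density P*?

At the interior fixed point, setting dN/dt = 0 with N > 0 fixes P* = (prey growth rate)/(NP coefficient) — independent of the other coefficients.
With the change, P* = 0.26/0.0369 = 7.05; it falls from 12.

P* ≈ 7.05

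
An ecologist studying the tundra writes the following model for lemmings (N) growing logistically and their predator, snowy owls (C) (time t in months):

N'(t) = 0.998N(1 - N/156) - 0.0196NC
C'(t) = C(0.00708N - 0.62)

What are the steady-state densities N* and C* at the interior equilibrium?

From dC/dt = 0 with C > 0: 0.00708N* = 0.62, so N* = 87.6.
Substitute into dN/dt = 0: 0.998(1 - 87.6/156) = 0.0196C*.
The bracket is 0.439, giving C* = 0.438/0.0196 = 22.3.

N* ≈ 87.6, C* ≈ 22.3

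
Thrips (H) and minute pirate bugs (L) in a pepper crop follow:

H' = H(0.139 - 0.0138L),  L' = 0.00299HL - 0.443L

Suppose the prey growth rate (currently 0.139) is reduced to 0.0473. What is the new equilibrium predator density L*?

L* ≈ 3.43

At the interior fixed point, setting dH/dt = 0 with H > 0 fixes L* = (prey growth rate)/(HL coefficient) — independent of the other coefficients.
With the change, L* = 0.0473/0.0138 = 3.43; it falls from 10.1.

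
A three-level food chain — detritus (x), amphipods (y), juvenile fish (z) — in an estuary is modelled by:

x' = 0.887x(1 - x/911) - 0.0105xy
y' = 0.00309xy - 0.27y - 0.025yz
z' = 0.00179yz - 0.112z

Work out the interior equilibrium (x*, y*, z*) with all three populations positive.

x* ≈ 236, y* ≈ 62.6, z* ≈ 18.4

From dz/dt = 0: 0.00179y* = 0.112, so y* = 62.6.
From dx/dt = 0: 0.887(1 - x*/911) = 0.0105·62.6, giving x* = 911·(1 - 0.741) = 236.
From dy/dt = 0: 0.00309·236 - 0.27 = 0.025z*, so z* = 0.46/0.025 = 18.4.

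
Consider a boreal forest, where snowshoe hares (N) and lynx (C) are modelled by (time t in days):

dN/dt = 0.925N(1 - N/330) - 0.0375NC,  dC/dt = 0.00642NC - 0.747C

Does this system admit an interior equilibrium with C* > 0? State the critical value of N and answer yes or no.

The predator equation gives dC/dt > 0 only when N > 0.747/0.00642 = 116.
Without the predator, N → K = 330. Since 330 > 116, the predator can invade and persist.

Threshold N = 116; K > 116, so yes, the predator persists.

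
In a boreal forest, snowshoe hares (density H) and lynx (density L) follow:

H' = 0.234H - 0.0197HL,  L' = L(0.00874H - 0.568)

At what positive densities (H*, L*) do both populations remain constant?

Set dL/dt = 0 with L > 0: 0.00874H - 0.568 = 0, so H* = 0.568/0.00874 = 65.
Set dH/dt = 0 with H > 0: 0.234 - 0.0197L = 0, so L* = 0.234/0.0197 = 11.9.

H* ≈ 65, L* ≈ 11.9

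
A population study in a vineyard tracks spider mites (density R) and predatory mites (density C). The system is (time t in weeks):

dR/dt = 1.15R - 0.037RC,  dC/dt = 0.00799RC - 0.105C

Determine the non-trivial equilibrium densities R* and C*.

R* ≈ 13.1, C* ≈ 31.1

Set dC/dt = 0 with C > 0: 0.00799R - 0.105 = 0, so R* = 0.105/0.00799 = 13.1.
Set dR/dt = 0 with R > 0: 1.15 - 0.037C = 0, so C* = 1.15/0.037 = 31.1.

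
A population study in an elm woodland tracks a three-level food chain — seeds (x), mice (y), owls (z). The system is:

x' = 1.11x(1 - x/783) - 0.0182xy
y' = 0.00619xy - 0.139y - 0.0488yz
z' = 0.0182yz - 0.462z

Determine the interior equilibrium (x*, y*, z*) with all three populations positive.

From dz/dt = 0: 0.0182y* = 0.462, so y* = 25.4.
From dx/dt = 0: 1.11(1 - x*/783) = 0.0182·25.4, giving x* = 783·(1 - 0.416) = 457.
From dy/dt = 0: 0.00619·457 - 0.139 = 0.0488z*, so z* = 2.69/0.0488 = 55.1.

x* ≈ 457, y* ≈ 25.4, z* ≈ 55.1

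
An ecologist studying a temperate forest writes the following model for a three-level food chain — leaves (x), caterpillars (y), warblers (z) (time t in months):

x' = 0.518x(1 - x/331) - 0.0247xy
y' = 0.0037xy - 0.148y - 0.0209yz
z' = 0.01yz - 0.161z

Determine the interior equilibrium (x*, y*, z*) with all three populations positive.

x* ≈ 76.9, y* ≈ 16.1, z* ≈ 6.53

From dz/dt = 0: 0.01y* = 0.161, so y* = 16.1.
From dx/dt = 0: 0.518(1 - x*/331) = 0.0247·16.1, giving x* = 331·(1 - 0.768) = 76.9.
From dy/dt = 0: 0.0037·76.9 - 0.148 = 0.0209z*, so z* = 0.136/0.0209 = 6.53.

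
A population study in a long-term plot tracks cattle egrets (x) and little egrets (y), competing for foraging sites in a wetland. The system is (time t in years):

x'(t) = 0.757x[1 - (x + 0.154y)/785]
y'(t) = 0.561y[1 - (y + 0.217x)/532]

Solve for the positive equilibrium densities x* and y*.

x* ≈ 727, y* ≈ 374

Setting both brackets to zero gives the nullclines x + 0.154y = 785 and 0.217x + y = 532.
Substituting y = 532 - 0.217x into the first: x(1 - 0.154·0.217) = 785 - 0.154·532.
So x* = 703/0.967 = 727, and then y* = 532 - 0.217·727 = 374.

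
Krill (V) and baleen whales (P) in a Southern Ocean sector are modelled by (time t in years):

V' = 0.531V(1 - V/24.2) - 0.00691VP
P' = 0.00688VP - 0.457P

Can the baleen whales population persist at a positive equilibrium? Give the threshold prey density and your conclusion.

The predator equation gives dP/dt > 0 only when V > 0.457/0.00688 = 66.4.
Without the predator, V → K = 24.2. Since 24.2 < 66.4, the predator cannot invade.

Threshold V = 66.4; K < 66.4, so no, the predator goes extinct.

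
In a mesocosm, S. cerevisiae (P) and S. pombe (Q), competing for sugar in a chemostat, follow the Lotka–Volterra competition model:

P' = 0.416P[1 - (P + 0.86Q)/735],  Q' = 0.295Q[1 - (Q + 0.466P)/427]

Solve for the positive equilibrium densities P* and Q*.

P* ≈ 614, Q* ≈ 141

Setting both brackets to zero gives the nullclines P + 0.86Q = 735 and 0.466P + Q = 427.
Substituting Q = 427 - 0.466P into the first: P(1 - 0.86·0.466) = 735 - 0.86·427.
So P* = 368/0.599 = 614, and then Q* = 427 - 0.466·614 = 141.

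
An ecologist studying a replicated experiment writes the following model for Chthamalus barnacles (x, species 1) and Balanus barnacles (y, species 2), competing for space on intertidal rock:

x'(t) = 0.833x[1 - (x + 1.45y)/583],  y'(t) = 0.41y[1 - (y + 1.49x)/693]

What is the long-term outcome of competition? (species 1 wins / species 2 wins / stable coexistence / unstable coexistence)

Compare the nullcline intercepts: K1/α12 = 583/1.45 = 402 < K2 = 693; K2/α21 = 693/1.49 = 465 < K1 = 583.
Since both are reversed, neither can invade when rare; the interior point is a saddle.

unstable coexistence (outcome depends on initial conditions)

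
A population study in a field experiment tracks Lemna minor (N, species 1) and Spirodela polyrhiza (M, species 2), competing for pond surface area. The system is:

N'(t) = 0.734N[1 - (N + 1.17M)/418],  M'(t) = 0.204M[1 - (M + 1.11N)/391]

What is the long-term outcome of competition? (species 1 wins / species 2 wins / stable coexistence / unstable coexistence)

Compare the nullcline intercepts: K1/α12 = 418/1.17 = 357 < K2 = 391; K2/α21 = 391/1.11 = 352 < K1 = 418.
Since both are reversed, neither can invade when rare; the interior point is a saddle.

unstable coexistence (outcome depends on initial conditions)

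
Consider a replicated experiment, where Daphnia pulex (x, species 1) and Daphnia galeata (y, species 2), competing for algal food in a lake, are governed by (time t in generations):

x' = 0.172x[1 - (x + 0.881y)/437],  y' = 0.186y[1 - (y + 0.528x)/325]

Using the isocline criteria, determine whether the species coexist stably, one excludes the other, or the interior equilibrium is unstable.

Compare the nullcline intercepts: K1/α12 = 437/0.881 = 496 > K2 = 325; K2/α21 = 325/0.528 = 616 > K1 = 437.
Since both inequalities hold, each species can invade when rare, so the interior equilibrium is stable.

stable coexistence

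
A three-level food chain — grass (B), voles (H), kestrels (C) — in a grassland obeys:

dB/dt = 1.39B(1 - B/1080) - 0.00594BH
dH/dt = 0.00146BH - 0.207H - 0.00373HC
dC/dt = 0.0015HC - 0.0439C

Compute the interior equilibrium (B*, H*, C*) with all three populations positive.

From dC/dt = 0: 0.0015H* = 0.0439, so H* = 29.3.
From dB/dt = 0: 1.39(1 - B*/1080) = 0.00594·29.3, giving B* = 1080·(1 - 0.125) = 945.
From dH/dt = 0: 0.00146·945 - 0.207 = 0.00373C*, so C* = 1.17/0.00373 = 314.

B* ≈ 945, H* ≈ 29.3, C* ≈ 314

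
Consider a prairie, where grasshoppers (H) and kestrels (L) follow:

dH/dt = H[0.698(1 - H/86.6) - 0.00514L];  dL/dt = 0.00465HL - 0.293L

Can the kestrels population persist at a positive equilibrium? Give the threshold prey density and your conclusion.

The predator equation gives dL/dt > 0 only when H > 0.293/0.00465 = 63.
Without the predator, H → K = 86.6. Since 86.6 > 63, the predator can invade and persist.

Threshold H = 63; K > 63, so yes, the predator persists.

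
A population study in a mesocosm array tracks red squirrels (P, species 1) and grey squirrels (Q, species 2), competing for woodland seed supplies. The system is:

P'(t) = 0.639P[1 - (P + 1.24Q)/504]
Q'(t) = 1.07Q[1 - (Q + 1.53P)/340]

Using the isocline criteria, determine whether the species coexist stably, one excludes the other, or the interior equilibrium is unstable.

species 1 excludes species 2

Compare the nullcline intercepts: K1/α12 = 504/1.24 = 406 > K2 = 340; K2/α21 = 340/1.53 = 222 < K1 = 504.
Since the inequalities point opposite ways, species 1 can invade but species 2 cannot.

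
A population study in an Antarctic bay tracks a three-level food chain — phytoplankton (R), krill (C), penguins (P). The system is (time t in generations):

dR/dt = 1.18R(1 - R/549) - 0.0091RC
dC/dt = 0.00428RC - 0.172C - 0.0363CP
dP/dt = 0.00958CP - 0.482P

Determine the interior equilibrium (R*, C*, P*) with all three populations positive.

From dP/dt = 0: 0.00958C* = 0.482, so C* = 50.3.
From dR/dt = 0: 1.18(1 - R*/549) = 0.0091·50.3, giving R* = 549·(1 - 0.388) = 336.
From dC/dt = 0: 0.00428·336 - 0.172 = 0.0363P*, so P* = 1.27/0.0363 = 34.9.

R* ≈ 336, C* ≈ 50.3, P* ≈ 34.9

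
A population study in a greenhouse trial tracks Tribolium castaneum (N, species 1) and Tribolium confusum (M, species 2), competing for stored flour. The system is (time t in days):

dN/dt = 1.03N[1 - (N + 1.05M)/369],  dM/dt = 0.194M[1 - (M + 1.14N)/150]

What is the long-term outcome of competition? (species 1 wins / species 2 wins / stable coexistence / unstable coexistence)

species 1 excludes species 2

Compare the nullcline intercepts: K1/α12 = 369/1.05 = 351 > K2 = 150; K2/α21 = 150/1.14 = 132 < K1 = 369.
Since the inequalities point opposite ways, species 1 can invade but species 2 cannot.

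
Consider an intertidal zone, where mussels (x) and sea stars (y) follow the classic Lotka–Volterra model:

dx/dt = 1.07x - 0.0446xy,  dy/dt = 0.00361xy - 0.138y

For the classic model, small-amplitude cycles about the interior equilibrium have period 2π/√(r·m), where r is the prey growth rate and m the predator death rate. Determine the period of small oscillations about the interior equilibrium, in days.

Here r = 1.07 and m = 0.138, so r·m = 0.148.
ω = √0.148 = 0.384 per day, hence T = 2π/ω ≈ 16.4 days.

T ≈ 16.4 days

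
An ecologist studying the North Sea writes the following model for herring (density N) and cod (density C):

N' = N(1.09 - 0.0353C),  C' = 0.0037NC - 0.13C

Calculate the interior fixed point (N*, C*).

Set dC/dt = 0 with C > 0: 0.0037N - 0.13 = 0, so N* = 0.13/0.0037 = 35.1.
Set dN/dt = 0 with N > 0: 1.09 - 0.0353C = 0, so C* = 1.09/0.0353 = 30.9.

N* ≈ 35.1, C* ≈ 30.9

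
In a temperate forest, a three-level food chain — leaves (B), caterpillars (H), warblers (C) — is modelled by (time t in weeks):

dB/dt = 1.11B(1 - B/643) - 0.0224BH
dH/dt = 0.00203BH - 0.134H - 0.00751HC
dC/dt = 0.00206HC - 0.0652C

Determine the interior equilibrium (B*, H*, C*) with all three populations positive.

B* ≈ 232, H* ≈ 31.7, C* ≈ 45

From dC/dt = 0: 0.00206H* = 0.0652, so H* = 31.7.
From dB/dt = 0: 1.11(1 - B*/643) = 0.0224·31.7, giving B* = 643·(1 - 0.639) = 232.
From dH/dt = 0: 0.00203·232 - 0.134 = 0.00751C*, so C* = 0.338/0.00751 = 45.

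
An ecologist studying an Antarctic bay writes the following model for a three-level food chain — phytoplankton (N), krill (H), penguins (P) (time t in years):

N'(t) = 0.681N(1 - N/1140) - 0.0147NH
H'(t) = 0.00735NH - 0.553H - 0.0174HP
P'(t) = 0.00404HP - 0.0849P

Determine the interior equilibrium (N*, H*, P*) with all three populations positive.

N* ≈ 623, H* ≈ 21, P* ≈ 231

From dP/dt = 0: 0.00404H* = 0.0849, so H* = 21.
From dN/dt = 0: 0.681(1 - N*/1140) = 0.0147·21, giving N* = 1140·(1 - 0.454) = 623.
From dH/dt = 0: 0.00735·623 - 0.553 = 0.0174P*, so P* = 4.03/0.0174 = 231.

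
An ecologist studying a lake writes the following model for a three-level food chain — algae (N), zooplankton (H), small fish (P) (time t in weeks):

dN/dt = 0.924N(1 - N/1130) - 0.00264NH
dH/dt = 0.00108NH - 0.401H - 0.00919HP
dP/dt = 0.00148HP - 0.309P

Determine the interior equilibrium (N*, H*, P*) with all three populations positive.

From dP/dt = 0: 0.00148H* = 0.309, so H* = 209.
From dN/dt = 0: 0.924(1 - N*/1130) = 0.00264·209, giving N* = 1130·(1 - 0.597) = 456.
From dH/dt = 0: 0.00108·456 - 0.401 = 0.00919P*, so P* = 0.0914/0.00919 = 9.95.

N* ≈ 456, H* ≈ 209, P* ≈ 9.95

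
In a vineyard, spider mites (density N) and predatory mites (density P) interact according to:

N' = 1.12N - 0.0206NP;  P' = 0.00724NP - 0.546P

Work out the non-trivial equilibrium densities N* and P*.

N* ≈ 75.4, P* ≈ 54.4

Set dP/dt = 0 with P > 0: 0.00724N - 0.546 = 0, so N* = 0.546/0.00724 = 75.4.
Set dN/dt = 0 with N > 0: 1.12 - 0.0206P = 0, so P* = 1.12/0.0206 = 54.4.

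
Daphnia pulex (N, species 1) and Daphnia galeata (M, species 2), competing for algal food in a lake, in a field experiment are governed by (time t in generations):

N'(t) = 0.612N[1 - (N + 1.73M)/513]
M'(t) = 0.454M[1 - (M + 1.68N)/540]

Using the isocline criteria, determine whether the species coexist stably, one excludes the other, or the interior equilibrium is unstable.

unstable coexistence (outcome depends on initial conditions)

Compare the nullcline intercepts: K1/α12 = 513/1.73 = 297 < K2 = 540; K2/α21 = 540/1.68 = 321 < K1 = 513.
Since both are reversed, neither can invade when rare; the interior point is a saddle.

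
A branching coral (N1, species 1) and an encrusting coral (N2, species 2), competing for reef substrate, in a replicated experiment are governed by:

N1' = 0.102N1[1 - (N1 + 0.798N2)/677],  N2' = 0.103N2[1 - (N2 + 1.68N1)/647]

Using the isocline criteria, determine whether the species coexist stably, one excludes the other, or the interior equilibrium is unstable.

species 1 excludes species 2

Compare the nullcline intercepts: K1/α12 = 677/0.798 = 848 > K2 = 647; K2/α21 = 647/1.68 = 385 < K1 = 677.
Since the inequalities point opposite ways, species 1 can invade but species 2 cannot.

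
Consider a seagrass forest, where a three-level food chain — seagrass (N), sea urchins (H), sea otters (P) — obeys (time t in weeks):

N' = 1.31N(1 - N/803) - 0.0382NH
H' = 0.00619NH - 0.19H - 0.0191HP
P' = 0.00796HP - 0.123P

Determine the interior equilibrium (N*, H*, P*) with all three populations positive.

From dP/dt = 0: 0.00796H* = 0.123, so H* = 15.5.
From dN/dt = 0: 1.31(1 - N*/803) = 0.0382·15.5, giving N* = 803·(1 - 0.451) = 441.
From dH/dt = 0: 0.00619·441 - 0.19 = 0.0191P*, so P* = 2.54/0.0191 = 133.

N* ≈ 441, H* ≈ 15.5, P* ≈ 133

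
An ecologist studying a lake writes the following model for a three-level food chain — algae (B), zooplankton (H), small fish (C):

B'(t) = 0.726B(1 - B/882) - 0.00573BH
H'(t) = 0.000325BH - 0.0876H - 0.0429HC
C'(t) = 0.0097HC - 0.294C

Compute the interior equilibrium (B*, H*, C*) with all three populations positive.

From dC/dt = 0: 0.0097H* = 0.294, so H* = 30.3.
From dB/dt = 0: 0.726(1 - B*/882) = 0.00573·30.3, giving B* = 882·(1 - 0.239) = 671.
From dH/dt = 0: 0.000325·671 - 0.0876 = 0.0429C*, so C* = 0.13/0.0429 = 3.04.

B* ≈ 671, H* ≈ 30.3, C* ≈ 3.04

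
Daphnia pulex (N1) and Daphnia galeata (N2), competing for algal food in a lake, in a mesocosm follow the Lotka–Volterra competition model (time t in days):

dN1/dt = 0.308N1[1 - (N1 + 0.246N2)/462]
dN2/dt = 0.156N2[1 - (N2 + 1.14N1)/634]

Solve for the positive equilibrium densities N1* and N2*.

N1* ≈ 425, N2* ≈ 149

Setting both brackets to zero gives the nullclines N1 + 0.246N2 = 462 and 1.14N1 + N2 = 634.
Substituting N2 = 634 - 1.14N1 into the first: N1(1 - 0.246·1.14) = 462 - 0.246·634.
So N1* = 306/0.72 = 425, and then N2* = 634 - 1.14·425 = 149.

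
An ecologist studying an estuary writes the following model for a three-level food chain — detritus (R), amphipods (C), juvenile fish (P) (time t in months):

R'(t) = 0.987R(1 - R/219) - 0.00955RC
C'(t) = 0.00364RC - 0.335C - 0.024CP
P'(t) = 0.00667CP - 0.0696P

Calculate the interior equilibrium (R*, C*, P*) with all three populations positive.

From dP/dt = 0: 0.00667C* = 0.0696, so C* = 10.4.
From dR/dt = 0: 0.987(1 - R*/219) = 0.00955·10.4, giving R* = 219·(1 - 0.101) = 197.
From dC/dt = 0: 0.00364·197 - 0.335 = 0.024P*, so P* = 0.382/0.024 = 15.9.

R* ≈ 197, C* ≈ 10.4, P* ≈ 15.9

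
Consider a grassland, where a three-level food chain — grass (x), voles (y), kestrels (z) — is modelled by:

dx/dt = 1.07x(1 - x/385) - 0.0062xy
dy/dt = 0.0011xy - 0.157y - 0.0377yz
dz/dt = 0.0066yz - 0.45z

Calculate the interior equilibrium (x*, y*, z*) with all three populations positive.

From dz/dt = 0: 0.0066y* = 0.45, so y* = 68.2.
From dx/dt = 0: 1.07(1 - x*/385) = 0.0062·68.2, giving x* = 385·(1 - 0.395) = 233.
From dy/dt = 0: 0.0011·233 - 0.157 = 0.0377z*, so z* = 0.0992/0.0377 = 2.63.

x* ≈ 233, y* ≈ 68.2, z* ≈ 2.63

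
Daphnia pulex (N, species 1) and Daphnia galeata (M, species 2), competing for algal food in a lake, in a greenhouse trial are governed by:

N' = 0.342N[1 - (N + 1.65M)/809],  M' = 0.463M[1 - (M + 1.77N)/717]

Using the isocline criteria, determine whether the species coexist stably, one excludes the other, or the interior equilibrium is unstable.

unstable coexistence (outcome depends on initial conditions)

Compare the nullcline intercepts: K1/α12 = 809/1.65 = 490 < K2 = 717; K2/α21 = 717/1.77 = 405 < K1 = 809.
Since both are reversed, neither can invade when rare; the interior point is a saddle.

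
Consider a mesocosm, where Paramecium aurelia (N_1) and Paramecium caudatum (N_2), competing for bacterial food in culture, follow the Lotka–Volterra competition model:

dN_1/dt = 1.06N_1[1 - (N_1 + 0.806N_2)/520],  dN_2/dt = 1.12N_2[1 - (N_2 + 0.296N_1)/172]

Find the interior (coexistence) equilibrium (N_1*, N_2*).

Setting both brackets to zero gives the nullclines N_1 + 0.806N_2 = 520 and 0.296N_1 + N_2 = 172.
Substituting N_2 = 172 - 0.296N_1 into the first: N_1(1 - 0.806·0.296) = 520 - 0.806·172.
So N_1* = 381/0.761 = 501, and then N_2* = 172 - 0.296·501 = 23.7.

N_1* ≈ 501, N_2* ≈ 23.7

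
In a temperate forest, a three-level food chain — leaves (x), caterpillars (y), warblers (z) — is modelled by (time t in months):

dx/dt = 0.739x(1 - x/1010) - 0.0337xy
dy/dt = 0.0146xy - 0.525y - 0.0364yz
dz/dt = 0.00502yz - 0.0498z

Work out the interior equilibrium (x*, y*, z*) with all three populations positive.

From dz/dt = 0: 0.00502y* = 0.0498, so y* = 9.92.
From dx/dt = 0: 0.739(1 - x*/1010) = 0.0337·9.92, giving x* = 1010·(1 - 0.452) = 553.
From dy/dt = 0: 0.0146·553 - 0.525 = 0.0364z*, so z* = 7.55/0.0364 = 207.

x* ≈ 553, y* ≈ 9.92, z* ≈ 207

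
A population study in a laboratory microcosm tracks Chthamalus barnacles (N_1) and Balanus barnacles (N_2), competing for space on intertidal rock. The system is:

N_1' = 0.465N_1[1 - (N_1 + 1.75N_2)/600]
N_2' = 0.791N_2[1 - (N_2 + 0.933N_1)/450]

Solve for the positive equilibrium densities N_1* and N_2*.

N_1* ≈ 296, N_2* ≈ 174

Setting both brackets to zero gives the nullclines N_1 + 1.75N_2 = 600 and 0.933N_1 + N_2 = 450.
Substituting N_2 = 450 - 0.933N_1 into the first: N_1(1 - 1.75·0.933) = 600 - 1.75·450.
So N_1* = -188/-0.633 = 296, and then N_2* = 450 - 0.933·296 = 174.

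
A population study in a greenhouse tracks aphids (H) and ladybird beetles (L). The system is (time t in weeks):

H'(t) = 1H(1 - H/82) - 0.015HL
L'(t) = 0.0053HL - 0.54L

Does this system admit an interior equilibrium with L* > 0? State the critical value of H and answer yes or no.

Threshold H = 102; K < 102, so no, the predator goes extinct.

The predator equation gives dL/dt > 0 only when H > 0.54/0.0053 = 102.
Without the predator, H → K = 82. Since 82 < 102, the predator cannot invade.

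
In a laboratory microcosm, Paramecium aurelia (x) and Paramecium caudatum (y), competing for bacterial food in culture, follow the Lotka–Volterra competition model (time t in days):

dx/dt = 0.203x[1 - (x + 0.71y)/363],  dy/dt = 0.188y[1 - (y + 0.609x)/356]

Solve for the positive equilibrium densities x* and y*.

Setting both brackets to zero gives the nullclines x + 0.71y = 363 and 0.609x + y = 356.
Substituting y = 356 - 0.609x into the first: x(1 - 0.71·0.609) = 363 - 0.71·356.
So x* = 110/0.568 = 194, and then y* = 356 - 0.609·194 = 238.

x* ≈ 194, y* ≈ 238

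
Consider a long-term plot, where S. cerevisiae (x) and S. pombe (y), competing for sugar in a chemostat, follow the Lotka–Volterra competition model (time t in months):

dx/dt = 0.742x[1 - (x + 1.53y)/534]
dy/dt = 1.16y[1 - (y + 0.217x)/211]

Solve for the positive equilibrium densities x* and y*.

Setting both brackets to zero gives the nullclines x + 1.53y = 534 and 0.217x + y = 211.
Substituting y = 211 - 0.217x into the first: x(1 - 1.53·0.217) = 534 - 1.53·211.
So x* = 211/0.668 = 316, and then y* = 211 - 0.217·316 = 142.

x* ≈ 316, y* ≈ 142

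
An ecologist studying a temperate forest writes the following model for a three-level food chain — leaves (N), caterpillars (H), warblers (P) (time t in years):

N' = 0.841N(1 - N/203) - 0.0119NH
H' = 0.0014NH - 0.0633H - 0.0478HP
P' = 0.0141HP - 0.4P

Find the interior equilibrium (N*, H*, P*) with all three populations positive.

N* ≈ 122, H* ≈ 28.4, P* ≈ 2.23

From dP/dt = 0: 0.0141H* = 0.4, so H* = 28.4.
From dN/dt = 0: 0.841(1 - N*/203) = 0.0119·28.4, giving N* = 203·(1 - 0.401) = 122.
From dH/dt = 0: 0.0014·122 - 0.0633 = 0.0478P*, so P* = 0.107/0.0478 = 2.23.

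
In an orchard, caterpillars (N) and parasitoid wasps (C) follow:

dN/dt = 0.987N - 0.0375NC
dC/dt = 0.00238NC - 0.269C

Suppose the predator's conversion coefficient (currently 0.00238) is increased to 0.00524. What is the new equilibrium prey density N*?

N* ≈ 51.3

At the interior fixed point, setting dC/dt = 0 with C > 0 fixes N* = (predator death rate)/(NC coefficient) — independent of the other coefficients.
With the change, N* = 0.269/0.00524 = 51.3; it falls from 113.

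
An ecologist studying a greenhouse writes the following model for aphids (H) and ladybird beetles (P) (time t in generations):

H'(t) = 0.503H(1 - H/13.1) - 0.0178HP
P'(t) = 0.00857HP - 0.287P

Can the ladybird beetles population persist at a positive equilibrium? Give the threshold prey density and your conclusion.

Threshold H = 33.5; K < 33.5, so no, the predator goes extinct.

The predator equation gives dP/dt > 0 only when H > 0.287/0.00857 = 33.5.
Without the predator, H → K = 13.1. Since 13.1 < 33.5, the predator cannot invade.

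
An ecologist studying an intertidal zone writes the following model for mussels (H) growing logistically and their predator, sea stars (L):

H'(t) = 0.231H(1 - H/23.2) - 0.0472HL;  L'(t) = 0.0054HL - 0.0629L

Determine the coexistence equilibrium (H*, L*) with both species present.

From dL/dt = 0 with L > 0: 0.0054H* = 0.0629, so H* = 11.6.
Substitute into dH/dt = 0: 0.231(1 - 11.6/23.2) = 0.0472L*.
The bracket is 0.498, giving L* = 0.115/0.0472 = 2.44.

H* ≈ 11.6, L* ≈ 2.44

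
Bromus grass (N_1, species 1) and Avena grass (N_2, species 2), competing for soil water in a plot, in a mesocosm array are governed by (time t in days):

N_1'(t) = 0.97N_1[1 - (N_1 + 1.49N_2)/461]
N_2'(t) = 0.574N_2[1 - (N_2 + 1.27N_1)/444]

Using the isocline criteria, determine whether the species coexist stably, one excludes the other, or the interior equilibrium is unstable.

unstable coexistence (outcome depends on initial conditions)

Compare the nullcline intercepts: K1/α12 = 461/1.49 = 309 < K2 = 444; K2/α21 = 444/1.27 = 350 < K1 = 461.
Since both are reversed, neither can invade when rare; the interior point is a saddle.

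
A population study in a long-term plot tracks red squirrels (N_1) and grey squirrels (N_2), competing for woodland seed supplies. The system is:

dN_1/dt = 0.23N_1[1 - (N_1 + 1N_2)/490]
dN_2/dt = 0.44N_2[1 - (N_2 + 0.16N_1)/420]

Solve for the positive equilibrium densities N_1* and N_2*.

N_1* ≈ 83.3, N_2* ≈ 407

Setting both brackets to zero gives the nullclines N_1 + 1N_2 = 490 and 0.16N_1 + N_2 = 420.
Substituting N_2 = 420 - 0.16N_1 into the first: N_1(1 - 1·0.16) = 490 - 1·420.
So N_1* = 70/0.84 = 83.3, and then N_2* = 420 - 0.16·83.3 = 407.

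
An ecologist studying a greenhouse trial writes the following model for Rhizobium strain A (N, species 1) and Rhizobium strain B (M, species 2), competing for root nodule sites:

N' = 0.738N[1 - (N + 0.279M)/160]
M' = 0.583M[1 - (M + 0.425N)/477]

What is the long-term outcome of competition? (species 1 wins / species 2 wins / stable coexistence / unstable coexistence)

Compare the nullcline intercepts: K1/α12 = 160/0.279 = 573 > K2 = 477; K2/α21 = 477/0.425 = 1120 > K1 = 160.
Since both inequalities hold, each species can invade when rare, so the interior equilibrium is stable.

stable coexistence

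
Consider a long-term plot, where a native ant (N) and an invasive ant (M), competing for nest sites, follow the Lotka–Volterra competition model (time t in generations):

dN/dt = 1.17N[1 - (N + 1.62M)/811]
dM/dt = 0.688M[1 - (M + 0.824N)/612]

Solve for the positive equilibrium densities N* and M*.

N* ≈ 539, M* ≈ 168

Setting both brackets to zero gives the nullclines N + 1.62M = 811 and 0.824N + M = 612.
Substituting M = 612 - 0.824N into the first: N(1 - 1.62·0.824) = 811 - 1.62·612.
So N* = -180/-0.335 = 539, and then M* = 612 - 0.824·539 = 168.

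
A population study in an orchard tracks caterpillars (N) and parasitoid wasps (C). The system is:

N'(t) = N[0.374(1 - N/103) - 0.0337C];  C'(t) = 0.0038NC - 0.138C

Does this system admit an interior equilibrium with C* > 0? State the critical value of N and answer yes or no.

Threshold N = 36.3; K > 36.3, so yes, the predator persists.

The predator equation gives dC/dt > 0 only when N > 0.138/0.0038 = 36.3.
Without the predator, N → K = 103. Since 103 > 36.3, the predator can invade and persist.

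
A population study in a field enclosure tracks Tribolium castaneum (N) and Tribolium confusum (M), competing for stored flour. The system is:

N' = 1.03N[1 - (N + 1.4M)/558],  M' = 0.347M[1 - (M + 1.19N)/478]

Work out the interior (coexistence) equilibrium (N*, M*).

Setting both brackets to zero gives the nullclines N + 1.4M = 558 and 1.19N + M = 478.
Substituting M = 478 - 1.19N into the first: N(1 - 1.4·1.19) = 558 - 1.4·478.
So N* = -111/-0.666 = 167, and then M* = 478 - 1.19·167 = 279.

N* ≈ 167, M* ≈ 279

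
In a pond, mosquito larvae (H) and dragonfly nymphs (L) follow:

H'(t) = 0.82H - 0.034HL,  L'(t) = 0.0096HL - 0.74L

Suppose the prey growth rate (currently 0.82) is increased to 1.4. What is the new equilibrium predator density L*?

At the interior fixed point, setting dH/dt = 0 with H > 0 fixes L* = (prey growth rate)/(HL coefficient) — independent of the other coefficients.
With the change, L* = 1.4/0.034 = 41.2; it rises from 24.1.

L* ≈ 41.2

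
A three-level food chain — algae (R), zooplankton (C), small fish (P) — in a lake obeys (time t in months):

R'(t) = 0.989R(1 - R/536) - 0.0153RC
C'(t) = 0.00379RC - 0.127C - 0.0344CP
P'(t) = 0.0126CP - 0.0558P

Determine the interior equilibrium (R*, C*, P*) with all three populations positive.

R* ≈ 499, C* ≈ 4.43, P* ≈ 51.3

From dP/dt = 0: 0.0126C* = 0.0558, so C* = 4.43.
From dR/dt = 0: 0.989(1 - R*/536) = 0.0153·4.43, giving R* = 536·(1 - 0.0685) = 499.
From dC/dt = 0: 0.00379·499 - 0.127 = 0.0344P*, so P* = 1.77/0.0344 = 51.3.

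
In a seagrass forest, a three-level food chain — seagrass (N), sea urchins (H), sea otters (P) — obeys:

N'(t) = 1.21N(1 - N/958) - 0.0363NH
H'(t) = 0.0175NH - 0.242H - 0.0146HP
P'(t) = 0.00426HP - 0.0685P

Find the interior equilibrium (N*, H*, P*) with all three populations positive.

From dP/dt = 0: 0.00426H* = 0.0685, so H* = 16.1.
From dN/dt = 0: 1.21(1 - N*/958) = 0.0363·16.1, giving N* = 958·(1 - 0.482) = 496.
From dH/dt = 0: 0.0175·496 - 0.242 = 0.0146P*, so P* = 8.44/0.0146 = 578.

N* ≈ 496, H* ≈ 16.1, P* ≈ 578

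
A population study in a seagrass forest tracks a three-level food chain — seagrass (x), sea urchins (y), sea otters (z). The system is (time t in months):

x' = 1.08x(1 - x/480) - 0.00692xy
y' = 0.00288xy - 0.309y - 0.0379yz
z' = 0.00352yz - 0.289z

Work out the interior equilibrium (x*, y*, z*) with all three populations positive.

From dz/dt = 0: 0.00352y* = 0.289, so y* = 82.1.
From dx/dt = 0: 1.08(1 - x*/480) = 0.00692·82.1, giving x* = 480·(1 - 0.526) = 227.
From dy/dt = 0: 0.00288·227 - 0.309 = 0.0379z*, so z* = 0.346/0.0379 = 9.13.

x* ≈ 227, y* ≈ 82.1, z* ≈ 9.13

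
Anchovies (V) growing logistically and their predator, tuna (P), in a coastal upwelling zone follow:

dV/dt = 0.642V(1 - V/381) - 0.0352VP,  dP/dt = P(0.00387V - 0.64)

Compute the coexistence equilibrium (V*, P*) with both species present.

From dP/dt = 0 with P > 0: 0.00387V* = 0.64, so V* = 165.
Substitute into dV/dt = 0: 0.642(1 - 165/381) = 0.0352P*.
The bracket is 0.566, giving P* = 0.363/0.0352 = 10.3.

V* ≈ 165, P* ≈ 10.3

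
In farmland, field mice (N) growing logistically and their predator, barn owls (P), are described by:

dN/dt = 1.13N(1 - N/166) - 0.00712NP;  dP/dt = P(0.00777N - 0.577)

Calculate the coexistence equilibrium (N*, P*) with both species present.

From dP/dt = 0 with P > 0: 0.00777N* = 0.577, so N* = 74.3.
Substitute into dN/dt = 0: 1.13(1 - 74.3/166) = 0.00712P*.
The bracket is 0.553, giving P* = 0.624/0.00712 = 87.7.

N* ≈ 74.3, P* ≈ 87.7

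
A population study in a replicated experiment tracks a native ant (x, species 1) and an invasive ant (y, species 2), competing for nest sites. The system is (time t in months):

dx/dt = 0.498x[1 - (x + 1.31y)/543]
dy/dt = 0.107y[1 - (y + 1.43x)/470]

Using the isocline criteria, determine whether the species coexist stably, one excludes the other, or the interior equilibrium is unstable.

unstable coexistence (outcome depends on initial conditions)

Compare the nullcline intercepts: K1/α12 = 543/1.31 = 415 < K2 = 470; K2/α21 = 470/1.43 = 329 < K1 = 543.
Since both are reversed, neither can invade when rare; the interior point is a saddle.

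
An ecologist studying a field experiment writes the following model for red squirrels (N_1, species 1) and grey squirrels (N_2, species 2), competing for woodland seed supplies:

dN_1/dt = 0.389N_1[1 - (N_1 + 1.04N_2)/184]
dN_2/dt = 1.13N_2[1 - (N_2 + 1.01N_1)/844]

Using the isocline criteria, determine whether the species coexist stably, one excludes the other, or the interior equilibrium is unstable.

species 2 excludes species 1

Compare the nullcline intercepts: K1/α12 = 184/1.04 = 177 < K2 = 844; K2/α21 = 844/1.01 = 836 > K1 = 184.
Since the inequalities point opposite ways, species 2 can invade but species 1 cannot.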